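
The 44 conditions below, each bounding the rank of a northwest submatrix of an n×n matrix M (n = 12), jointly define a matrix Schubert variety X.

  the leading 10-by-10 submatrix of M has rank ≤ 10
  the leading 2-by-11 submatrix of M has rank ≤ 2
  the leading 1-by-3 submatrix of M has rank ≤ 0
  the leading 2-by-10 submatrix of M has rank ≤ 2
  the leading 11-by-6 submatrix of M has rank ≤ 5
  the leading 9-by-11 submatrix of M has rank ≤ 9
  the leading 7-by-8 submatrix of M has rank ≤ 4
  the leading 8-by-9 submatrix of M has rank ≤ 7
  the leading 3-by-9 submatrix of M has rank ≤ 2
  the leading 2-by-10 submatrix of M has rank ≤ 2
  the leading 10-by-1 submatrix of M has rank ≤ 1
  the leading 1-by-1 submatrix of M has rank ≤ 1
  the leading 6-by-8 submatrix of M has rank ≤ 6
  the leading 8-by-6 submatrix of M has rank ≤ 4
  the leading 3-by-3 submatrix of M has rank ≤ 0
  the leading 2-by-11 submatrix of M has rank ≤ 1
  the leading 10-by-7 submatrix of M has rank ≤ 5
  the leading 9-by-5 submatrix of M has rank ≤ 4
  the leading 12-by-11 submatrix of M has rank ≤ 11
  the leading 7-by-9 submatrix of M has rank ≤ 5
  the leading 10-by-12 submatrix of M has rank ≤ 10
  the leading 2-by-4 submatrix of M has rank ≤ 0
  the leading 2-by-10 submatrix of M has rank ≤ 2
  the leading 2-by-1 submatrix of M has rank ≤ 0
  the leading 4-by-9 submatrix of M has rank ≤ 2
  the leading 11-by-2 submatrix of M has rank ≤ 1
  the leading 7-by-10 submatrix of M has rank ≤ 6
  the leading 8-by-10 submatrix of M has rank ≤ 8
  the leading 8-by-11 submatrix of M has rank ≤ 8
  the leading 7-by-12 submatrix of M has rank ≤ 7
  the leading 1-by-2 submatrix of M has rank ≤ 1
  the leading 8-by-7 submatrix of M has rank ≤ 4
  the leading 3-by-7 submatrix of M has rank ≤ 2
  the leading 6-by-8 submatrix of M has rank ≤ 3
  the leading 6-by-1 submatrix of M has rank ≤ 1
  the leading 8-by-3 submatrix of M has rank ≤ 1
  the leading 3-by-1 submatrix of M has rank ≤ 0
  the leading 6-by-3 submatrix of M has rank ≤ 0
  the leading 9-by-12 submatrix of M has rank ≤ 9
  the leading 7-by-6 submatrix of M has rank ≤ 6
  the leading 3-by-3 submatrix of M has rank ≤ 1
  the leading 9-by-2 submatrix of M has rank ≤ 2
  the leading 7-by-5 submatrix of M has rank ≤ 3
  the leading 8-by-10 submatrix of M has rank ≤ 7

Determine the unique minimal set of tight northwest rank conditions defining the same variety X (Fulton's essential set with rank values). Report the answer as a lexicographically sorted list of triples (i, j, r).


Recovering R(i,j) via the rank-extension bound from the 44 conditions:

  0 | 0 | 0 | 0 | 1 | 1 | 1 | 1 | 1 | 1 | 1 | 1
  0 | 0 | 0 | 0 | 1 | 1 | 1 | 1 | 1 | 1 | 1 | 2
  0 | 0 | 0 | 1 | 2 | 2 | 2 | 2 | 2 | 2 | 2 | 3
  0 | 0 | 0 | 1 | 2 | 2 | 2 | 2 | 2 | 3 | 3 | 4
  0 | 0 | 0 | 1 | 2 | 3 | 3 | 3 | 3 | 4 | 4 | 5
  0 | 0 | 0 | 1 | 2 | 3 | 3 | 3 | 4 | 5 | 5 | 6
  1 | 1 | 1 | 2 | 3 | 4 | 4 | 4 | 5 | 6 | 6 | 7
  1 | 1 | 1 | 2 | 3 | 4 | 4 | 5 | 6 | 7 | 7 | 8
  1 | 1 | 2 | 3 | 4 | 5 | 5 | 6 | 7 | 8 | 8 | 9
  1 | 1 | 2 | 3 | 4 | 5 | 5 | 6 | 7 | 8 | 9 | 10
  1 | 1 | 2 | 3 | 4 | 5 | 6 | 7 | 8 | 9 | 10 | 11
  1 | 2 | 3 | 4 | 5 | 6 | 7 | 8 | 9 | 10 | 11 | 12

giving w = (5, 12, 4, 10, 6, 9, 1, 8, 3, 11, 7, 2) via Δ²R.

ℓ(w)=39; the 9 essential cells (i,j,r):

[(2, 4, 0), (2, 11, 1), (4, 9, 2), (6, 3, 0), (6, 8, 3), (8, 3, 1), (8, 7, 4), (10, 7, 5), (11, 2, 1)]


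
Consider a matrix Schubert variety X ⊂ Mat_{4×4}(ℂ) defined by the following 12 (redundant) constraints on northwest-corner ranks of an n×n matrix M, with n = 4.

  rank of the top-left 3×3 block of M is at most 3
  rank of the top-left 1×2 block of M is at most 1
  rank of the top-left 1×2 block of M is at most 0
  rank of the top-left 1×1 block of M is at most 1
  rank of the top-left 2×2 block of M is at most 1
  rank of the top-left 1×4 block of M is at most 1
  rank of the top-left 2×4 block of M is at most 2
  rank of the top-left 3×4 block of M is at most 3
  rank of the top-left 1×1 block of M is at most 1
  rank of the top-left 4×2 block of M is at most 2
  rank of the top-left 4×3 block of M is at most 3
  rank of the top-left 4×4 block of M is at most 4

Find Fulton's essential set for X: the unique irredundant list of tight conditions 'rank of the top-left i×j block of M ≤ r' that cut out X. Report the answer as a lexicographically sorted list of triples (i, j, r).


Reconstructing r_w from the 12 given conditions:

  0 | 0 | 1 | 1
  1 | 1 | 2 | 2
  1 | 2 | 3 | 3
  1 | 2 | 3 | 4

the unique w with this rank table is (3, 1, 2, 4).

D(w) has 2 cells with 1 SE-corner; essential set:

[(1, 2, 0)]


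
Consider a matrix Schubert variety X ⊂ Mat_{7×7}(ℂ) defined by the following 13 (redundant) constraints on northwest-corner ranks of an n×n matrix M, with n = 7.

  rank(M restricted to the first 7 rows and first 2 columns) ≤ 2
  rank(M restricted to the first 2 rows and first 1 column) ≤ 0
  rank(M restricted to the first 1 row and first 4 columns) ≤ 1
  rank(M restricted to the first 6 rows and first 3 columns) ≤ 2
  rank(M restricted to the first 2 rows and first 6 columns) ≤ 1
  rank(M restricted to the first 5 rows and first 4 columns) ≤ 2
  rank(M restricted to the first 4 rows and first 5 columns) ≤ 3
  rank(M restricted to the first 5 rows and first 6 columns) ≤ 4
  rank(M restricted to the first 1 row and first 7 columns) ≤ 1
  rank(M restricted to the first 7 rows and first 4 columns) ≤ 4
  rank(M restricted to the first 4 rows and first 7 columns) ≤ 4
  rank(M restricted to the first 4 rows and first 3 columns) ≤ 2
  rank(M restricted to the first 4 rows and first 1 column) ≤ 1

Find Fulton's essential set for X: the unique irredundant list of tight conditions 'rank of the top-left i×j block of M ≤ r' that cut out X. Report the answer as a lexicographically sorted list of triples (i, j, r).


The tightest implied rank at each (i,j), from the 13 conditions:

  R[1]: 0 1 1 1 1 1 1
  R[2]: 0 1 1 1 1 1 2
  R[3]: 1 2 2 2 2 2 3
  R[4]: 1 2 2 2 3 3 4
  R[5]: 1 2 2 2 3 4 5
  R[6]: 1 2 2 3 4 5 6
  R[7]: 1 2 3 4 5 6 7

reading off 1-entries of Δ²R: w = (2, 7, 1, 5, 6, 4, 3).

4 SE-corners of the 11-cell Rothe diagram give Ess(w):

[(2, 1, 0), (2, 6, 1), (5, 4, 2), (6, 3, 2)]


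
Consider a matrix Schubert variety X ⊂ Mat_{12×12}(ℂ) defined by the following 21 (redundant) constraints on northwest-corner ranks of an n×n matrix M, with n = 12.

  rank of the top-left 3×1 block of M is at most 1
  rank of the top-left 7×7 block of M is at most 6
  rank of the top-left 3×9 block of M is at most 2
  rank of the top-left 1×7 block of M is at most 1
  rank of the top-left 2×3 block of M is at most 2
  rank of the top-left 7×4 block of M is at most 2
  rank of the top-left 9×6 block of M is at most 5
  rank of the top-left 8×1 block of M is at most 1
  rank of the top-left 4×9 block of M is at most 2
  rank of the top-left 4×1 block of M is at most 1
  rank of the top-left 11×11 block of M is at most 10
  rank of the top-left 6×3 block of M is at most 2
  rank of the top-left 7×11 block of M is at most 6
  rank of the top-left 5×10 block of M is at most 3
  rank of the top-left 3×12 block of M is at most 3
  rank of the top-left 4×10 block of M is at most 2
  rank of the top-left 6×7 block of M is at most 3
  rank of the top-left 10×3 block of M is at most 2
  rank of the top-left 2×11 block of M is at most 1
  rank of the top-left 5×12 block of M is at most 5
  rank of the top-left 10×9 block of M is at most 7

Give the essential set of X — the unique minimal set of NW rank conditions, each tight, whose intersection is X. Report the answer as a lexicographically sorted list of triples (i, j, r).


The tightest implied rank at each (i,j), from the 21 conditions:

  1, 1, 1, 1, 1, 1, 1, 1, 1, 1, 1, 1
  1, 1, 1, 1, 1, 1, 1, 1, 1, 1, 1, 2
  1, 2, 2, 2, 2, 2, 2, 2, 2, 2, 2, 3
  1, 2, 2, 2, 2, 2, 2, 2, 2, 2, 3, 4
  1, 2, 2, 2, 3, 3, 3, 3, 3, 3, 4, 5
  1, 2, 2, 2, 3, 3, 3, 4, 4, 4, 5, 6
  1, 2, 2, 2, 3, 4, 4, 5, 5, 5, 6, 7
  1, 2, 2, 3, 4, 5, 5, 6, 6, 6, 7, 8
  1, 2, 2, 3, 4, 5, 6, 7, 7, 7, 8, 9
  1, 2, 2, 3, 4, 5, 6, 7, 7, 8, 9, 10
  1, 2, 3, 4, 5, 6, 7, 8, 8, 9, 10, 11
  1, 2, 3, 4, 5, 6, 7, 8, 9, 10, 11, 12

second differences of R give the permutation w = (1, 12, 2, 11, 5, 8, 6, 4, 7, 10, 3, 9).

Rothe diagram D(w) (30 cells), 6 SE-corners (essential conditions):

[(2, 11, 1), (4, 10, 2), (6, 7, 3), (7, 4, 2), (10, 3, 2), (10, 9, 7)]


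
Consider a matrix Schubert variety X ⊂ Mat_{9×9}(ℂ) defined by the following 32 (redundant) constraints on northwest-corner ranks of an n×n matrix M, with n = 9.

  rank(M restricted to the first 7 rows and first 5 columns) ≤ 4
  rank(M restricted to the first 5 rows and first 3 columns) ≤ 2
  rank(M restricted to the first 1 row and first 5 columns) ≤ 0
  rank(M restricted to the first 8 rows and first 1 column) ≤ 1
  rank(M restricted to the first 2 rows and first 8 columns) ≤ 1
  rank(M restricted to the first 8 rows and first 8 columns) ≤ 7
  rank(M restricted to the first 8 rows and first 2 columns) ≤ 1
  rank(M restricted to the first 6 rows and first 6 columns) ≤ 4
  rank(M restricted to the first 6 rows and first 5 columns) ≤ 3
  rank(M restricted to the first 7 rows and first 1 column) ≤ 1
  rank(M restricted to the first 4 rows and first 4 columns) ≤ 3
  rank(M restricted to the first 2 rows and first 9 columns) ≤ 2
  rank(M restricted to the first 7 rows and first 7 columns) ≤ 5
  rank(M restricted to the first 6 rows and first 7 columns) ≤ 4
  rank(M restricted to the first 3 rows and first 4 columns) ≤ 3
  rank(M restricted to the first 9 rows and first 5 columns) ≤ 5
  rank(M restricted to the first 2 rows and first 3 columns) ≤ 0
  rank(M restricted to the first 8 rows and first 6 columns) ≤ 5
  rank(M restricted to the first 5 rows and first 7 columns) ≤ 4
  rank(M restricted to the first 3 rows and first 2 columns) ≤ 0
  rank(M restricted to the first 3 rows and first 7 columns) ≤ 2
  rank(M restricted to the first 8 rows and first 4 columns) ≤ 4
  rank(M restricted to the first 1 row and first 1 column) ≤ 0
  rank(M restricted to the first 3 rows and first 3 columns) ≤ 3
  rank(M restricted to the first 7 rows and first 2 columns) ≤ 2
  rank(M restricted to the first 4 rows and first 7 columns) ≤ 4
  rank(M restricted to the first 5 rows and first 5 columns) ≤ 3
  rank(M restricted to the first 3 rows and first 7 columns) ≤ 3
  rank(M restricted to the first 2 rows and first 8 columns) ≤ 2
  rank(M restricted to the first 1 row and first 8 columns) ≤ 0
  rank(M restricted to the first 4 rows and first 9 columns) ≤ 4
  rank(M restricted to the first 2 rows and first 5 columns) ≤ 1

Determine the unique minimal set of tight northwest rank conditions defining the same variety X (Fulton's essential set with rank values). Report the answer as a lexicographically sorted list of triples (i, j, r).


The tightest implied rank at each (i,j), from the 32 conditions:

  i=1: 0  0  0  0  0  0  0  0  1
  i=2: 0  0  0  1  1  1  1  1  2
  i=3: 0  0  1  2  2  2  2  2  3
  i=4: 1  1  2  3  3  3  3  3  4
  i=5: 1  1  2  3  3  4  4  4  5
  i=6: 1  1  2  3  3  4  4  5  6
  i=7: 1  1  2  3  4  5  5  6  7
  i=8: 1  1  2  3  4  5  6  7  8
  i=9: 1  2  3  4  5  6  7  8  9

giving w = (9, 4, 3, 1, 6, 8, 5, 7, 2) via Δ²R.

6 SE-corners of the 20-cell Rothe diagram give Ess(w):

[(1, 8, 0), (2, 3, 0), (3, 2, 0), (6, 5, 3), (6, 7, 4), (8, 2, 1)]


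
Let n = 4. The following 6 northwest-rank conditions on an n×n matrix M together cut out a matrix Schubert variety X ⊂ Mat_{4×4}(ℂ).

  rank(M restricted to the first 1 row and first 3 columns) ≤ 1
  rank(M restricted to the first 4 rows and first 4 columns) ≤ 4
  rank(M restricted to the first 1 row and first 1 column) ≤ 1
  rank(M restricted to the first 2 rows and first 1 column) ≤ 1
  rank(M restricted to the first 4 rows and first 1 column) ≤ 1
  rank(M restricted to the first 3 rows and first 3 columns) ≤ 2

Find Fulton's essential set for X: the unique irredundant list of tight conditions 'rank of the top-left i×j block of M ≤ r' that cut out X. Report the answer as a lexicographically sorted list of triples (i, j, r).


Reconstructing r_w from the 6 given conditions:

  row 1: 1 1 1 1
  row 2: 1 2 2 2
  row 3: 1 2 2 3
  row 4: 1 2 3 4

reading off 1-entries of Δ²R: w = (1, 2, 4, 3).

ℓ(w)=1; the 1 essential cell (i,j,r):

[(3, 3, 2)]


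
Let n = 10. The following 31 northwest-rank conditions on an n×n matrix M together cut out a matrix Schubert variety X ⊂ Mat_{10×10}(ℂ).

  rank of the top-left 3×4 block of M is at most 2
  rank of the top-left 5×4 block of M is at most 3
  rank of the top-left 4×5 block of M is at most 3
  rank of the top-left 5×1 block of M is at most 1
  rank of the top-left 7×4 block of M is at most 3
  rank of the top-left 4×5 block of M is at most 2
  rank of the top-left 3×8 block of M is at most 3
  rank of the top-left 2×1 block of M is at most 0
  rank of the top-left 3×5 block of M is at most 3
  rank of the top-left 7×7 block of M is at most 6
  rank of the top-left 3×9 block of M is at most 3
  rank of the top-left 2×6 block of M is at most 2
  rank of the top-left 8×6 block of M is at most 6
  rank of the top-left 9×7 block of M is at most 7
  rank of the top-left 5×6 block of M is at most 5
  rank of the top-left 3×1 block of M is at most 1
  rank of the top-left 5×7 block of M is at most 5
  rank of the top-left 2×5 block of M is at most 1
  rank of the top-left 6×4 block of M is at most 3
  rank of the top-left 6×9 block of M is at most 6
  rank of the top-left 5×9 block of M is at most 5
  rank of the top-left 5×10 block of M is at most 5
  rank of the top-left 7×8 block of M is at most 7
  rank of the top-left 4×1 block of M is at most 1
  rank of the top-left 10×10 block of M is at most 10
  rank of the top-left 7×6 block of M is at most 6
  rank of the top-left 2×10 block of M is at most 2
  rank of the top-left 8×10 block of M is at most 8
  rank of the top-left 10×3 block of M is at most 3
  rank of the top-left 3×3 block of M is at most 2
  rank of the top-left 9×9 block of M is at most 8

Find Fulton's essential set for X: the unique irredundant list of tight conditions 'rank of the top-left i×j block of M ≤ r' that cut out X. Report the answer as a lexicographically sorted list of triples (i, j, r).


Rank table r_w(10×10) implied by the 31 constraints:

  i=1: 0 1 1 1 1 1 1 1 1 1
  i=2: 0 1 1 1 1 2 2 2 2 2
  i=3: 1 2 2 2 2 3 3 3 3 3
  i=4: 1 2 2 2 2 3 4 4 4 4
  i=5: 1 2 3 3 3 4 5 5 5 5
  i=6: 1 2 3 3 4 5 6 6 6 6
  i=7: 1 2 3 3 4 5 6 7 7 7
  i=8: 1 2 3 4 5 6 7 8 8 8
  i=9: 1 2 3 4 5 6 7 8 8 9
  i=10: 1 2 3 4 5 6 7 8 9 10

second differences of R give the permutation w = (2, 6, 1, 7, 3, 5, 8, 4, 10, 9).

ℓ(w)=11; the 5 essential cells (i,j,r):

[(2, 1, 0), (2, 5, 1), (4, 5, 2), (7, 4, 3), (9, 9, 8)]


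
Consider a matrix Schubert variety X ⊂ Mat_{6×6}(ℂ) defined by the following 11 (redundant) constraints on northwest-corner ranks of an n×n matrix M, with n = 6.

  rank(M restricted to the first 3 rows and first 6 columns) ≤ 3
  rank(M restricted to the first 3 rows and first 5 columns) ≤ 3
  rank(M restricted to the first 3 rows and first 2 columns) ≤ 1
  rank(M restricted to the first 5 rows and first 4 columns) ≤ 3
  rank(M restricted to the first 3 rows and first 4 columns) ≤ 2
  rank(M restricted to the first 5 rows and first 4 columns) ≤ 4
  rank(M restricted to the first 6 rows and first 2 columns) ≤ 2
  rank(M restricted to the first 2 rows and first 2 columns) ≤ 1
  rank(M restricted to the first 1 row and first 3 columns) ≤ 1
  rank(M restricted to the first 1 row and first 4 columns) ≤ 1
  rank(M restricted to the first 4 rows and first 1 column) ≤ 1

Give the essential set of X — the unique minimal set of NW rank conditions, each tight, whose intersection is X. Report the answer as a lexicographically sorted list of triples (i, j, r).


Reconstructing r_w from the 11 given conditions:

  row 1: 1, 1, 1, 1, 1, 1
  row 2: 1, 1, 2, 2, 2, 2
  row 3: 1, 1, 2, 2, 3, 3
  row 4: 1, 2, 3, 3, 4, 4
  row 5: 1, 2, 3, 3, 4, 5
  row 6: 1, 2, 3, 4, 5, 6

second differences of R give the permutation w = (1, 3, 5, 2, 6, 4).

Fulton essential set (3 of the 4 Rothe cells):

[(3, 2, 1), (3, 4, 2), (5, 4, 3)]


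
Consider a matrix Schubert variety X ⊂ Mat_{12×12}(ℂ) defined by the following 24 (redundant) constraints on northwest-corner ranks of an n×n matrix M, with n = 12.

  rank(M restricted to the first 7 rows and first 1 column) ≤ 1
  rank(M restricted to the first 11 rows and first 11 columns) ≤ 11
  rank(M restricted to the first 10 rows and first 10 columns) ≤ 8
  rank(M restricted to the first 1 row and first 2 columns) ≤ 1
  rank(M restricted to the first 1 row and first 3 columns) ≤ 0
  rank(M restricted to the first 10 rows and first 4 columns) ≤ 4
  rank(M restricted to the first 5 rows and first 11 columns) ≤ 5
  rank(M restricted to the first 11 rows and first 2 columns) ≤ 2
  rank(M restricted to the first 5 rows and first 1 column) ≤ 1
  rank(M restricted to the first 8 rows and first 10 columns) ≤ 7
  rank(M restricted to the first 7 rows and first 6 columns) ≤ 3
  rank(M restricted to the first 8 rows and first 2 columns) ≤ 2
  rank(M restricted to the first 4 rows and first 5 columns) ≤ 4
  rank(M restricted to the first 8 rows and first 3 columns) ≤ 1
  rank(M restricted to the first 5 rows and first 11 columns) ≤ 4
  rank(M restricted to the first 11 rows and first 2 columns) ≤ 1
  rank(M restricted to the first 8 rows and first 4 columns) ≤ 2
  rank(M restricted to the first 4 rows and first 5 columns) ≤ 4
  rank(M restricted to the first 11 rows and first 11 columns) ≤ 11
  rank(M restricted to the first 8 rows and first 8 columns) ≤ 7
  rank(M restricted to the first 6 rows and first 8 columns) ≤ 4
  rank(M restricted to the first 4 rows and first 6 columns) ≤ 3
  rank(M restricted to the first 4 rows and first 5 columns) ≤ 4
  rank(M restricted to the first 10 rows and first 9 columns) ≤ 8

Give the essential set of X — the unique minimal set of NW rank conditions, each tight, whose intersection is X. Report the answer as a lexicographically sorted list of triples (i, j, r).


Propagating the 24 rank bounds to every northwest block:

  0, 0, 0, 1, 1, 1, 1, 1, 1, 1, 1, 1
  1, 1, 1, 2, 2, 2, 2, 2, 2, 2, 2, 2
  1, 1, 1, 2, 3, 3, 3, 3, 3, 3, 3, 3
  1, 1, 1, 2, 3, 3, 4, 4, 4, 4, 4, 4
  1, 1, 1, 2, 3, 3, 4, 4, 4, 4, 4, 5
  1, 1, 1, 2, 3, 3, 4, 4, 5, 5, 5, 6
  1, 1, 1, 2, 3, 3, 4, 5, 6, 6, 6, 7
  1, 1, 1, 2, 3, 4, 5, 6, 7, 7, 7, 8
  1, 1, 2, 3, 4, 5, 6, 7, 8, 8, 8, 9
  1, 1, 2, 3, 4, 5, 6, 7, 8, 8, 9, 10
  1, 1, 2, 3, 4, 5, 6, 7, 8, 9, 10, 11
  1, 2, 3, 4, 5, 6, 7, 8, 9, 10, 11, 12

so w = (4, 1, 5, 7, 12, 9, 8, 6, 3, 11, 10, 2).

ℓ(w)=28; the 7 essential cells (i,j,r):

[(1, 3, 0), (5, 11, 4), (6, 8, 4), (7, 6, 3), (8, 3, 1), (10, 10, 8), (11, 2, 1)]


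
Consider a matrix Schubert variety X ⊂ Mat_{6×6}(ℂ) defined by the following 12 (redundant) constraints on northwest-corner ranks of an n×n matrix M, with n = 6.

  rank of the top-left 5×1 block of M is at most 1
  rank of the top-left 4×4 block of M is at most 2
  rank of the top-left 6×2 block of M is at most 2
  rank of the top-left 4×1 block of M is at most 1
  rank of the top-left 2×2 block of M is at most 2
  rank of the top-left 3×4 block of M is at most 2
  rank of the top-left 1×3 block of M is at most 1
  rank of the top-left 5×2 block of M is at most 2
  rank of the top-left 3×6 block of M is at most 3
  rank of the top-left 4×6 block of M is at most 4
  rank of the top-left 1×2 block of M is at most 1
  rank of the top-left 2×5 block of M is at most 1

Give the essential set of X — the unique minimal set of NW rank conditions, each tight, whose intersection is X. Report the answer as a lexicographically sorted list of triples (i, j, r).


The tightest implied rank at each (i,j), from the 12 conditions:

  R[1]: 1 | 1 | 1 | 1 | 1 | 1
  R[2]: 1 | 1 | 1 | 1 | 1 | 2
  R[3]: 1 | 2 | 2 | 2 | 2 | 3
  R[4]: 1 | 2 | 2 | 2 | 3 | 4
  R[5]: 1 | 2 | 3 | 3 | 4 | 5
  R[6]: 1 | 2 | 3 | 4 | 5 | 6

second differences of R give the permutation w = (1, 6, 2, 5, 3, 4).

Rothe diagram D(w) (6 cells), 2 SE-corners (essential conditions):

[(2, 5, 1), (4, 4, 2)]


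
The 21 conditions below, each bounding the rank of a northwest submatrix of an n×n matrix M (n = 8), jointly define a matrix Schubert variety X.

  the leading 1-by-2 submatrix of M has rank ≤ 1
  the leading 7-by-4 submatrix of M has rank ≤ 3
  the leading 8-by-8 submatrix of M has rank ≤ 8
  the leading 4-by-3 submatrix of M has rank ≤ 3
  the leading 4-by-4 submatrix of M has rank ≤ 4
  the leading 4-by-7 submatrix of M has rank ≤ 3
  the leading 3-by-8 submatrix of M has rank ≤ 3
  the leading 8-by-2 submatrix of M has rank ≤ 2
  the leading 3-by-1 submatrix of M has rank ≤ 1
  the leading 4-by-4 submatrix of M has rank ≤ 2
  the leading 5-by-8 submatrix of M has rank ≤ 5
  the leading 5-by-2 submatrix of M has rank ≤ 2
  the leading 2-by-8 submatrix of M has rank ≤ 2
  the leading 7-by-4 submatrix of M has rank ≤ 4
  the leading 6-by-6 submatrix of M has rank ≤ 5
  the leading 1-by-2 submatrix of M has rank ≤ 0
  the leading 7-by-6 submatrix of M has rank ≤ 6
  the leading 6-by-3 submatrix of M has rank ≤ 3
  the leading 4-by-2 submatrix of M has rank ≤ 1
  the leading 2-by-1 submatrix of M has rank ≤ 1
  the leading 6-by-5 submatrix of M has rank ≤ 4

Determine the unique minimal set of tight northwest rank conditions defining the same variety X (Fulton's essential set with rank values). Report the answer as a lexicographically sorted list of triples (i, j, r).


Recovering R(i,j) via the rank-extension bound from the 21 conditions:

  R[1]: 0, 0, 1, 1, 1, 1, 1, 1
  R[2]: 1, 1, 2, 2, 2, 2, 2, 2
  R[3]: 1, 1, 2, 2, 3, 3, 3, 3
  R[4]: 1, 1, 2, 2, 3, 3, 3, 4
  R[5]: 1, 2, 3, 3, 4, 4, 4, 5
  R[6]: 1, 2, 3, 3, 4, 5, 5, 6
  R[7]: 1, 2, 3, 3, 4, 5, 6, 7
  R[8]: 1, 2, 3, 4, 5, 6, 7, 8

reading off 1-entries of Δ²R: w = (3, 1, 5, 8, 2, 6, 7, 4).

5 SE-corners of the 10-cell Rothe diagram give Ess(w):

[(1, 2, 0), (4, 2, 1), (4, 4, 2), (4, 7, 3), (7, 4, 3)]


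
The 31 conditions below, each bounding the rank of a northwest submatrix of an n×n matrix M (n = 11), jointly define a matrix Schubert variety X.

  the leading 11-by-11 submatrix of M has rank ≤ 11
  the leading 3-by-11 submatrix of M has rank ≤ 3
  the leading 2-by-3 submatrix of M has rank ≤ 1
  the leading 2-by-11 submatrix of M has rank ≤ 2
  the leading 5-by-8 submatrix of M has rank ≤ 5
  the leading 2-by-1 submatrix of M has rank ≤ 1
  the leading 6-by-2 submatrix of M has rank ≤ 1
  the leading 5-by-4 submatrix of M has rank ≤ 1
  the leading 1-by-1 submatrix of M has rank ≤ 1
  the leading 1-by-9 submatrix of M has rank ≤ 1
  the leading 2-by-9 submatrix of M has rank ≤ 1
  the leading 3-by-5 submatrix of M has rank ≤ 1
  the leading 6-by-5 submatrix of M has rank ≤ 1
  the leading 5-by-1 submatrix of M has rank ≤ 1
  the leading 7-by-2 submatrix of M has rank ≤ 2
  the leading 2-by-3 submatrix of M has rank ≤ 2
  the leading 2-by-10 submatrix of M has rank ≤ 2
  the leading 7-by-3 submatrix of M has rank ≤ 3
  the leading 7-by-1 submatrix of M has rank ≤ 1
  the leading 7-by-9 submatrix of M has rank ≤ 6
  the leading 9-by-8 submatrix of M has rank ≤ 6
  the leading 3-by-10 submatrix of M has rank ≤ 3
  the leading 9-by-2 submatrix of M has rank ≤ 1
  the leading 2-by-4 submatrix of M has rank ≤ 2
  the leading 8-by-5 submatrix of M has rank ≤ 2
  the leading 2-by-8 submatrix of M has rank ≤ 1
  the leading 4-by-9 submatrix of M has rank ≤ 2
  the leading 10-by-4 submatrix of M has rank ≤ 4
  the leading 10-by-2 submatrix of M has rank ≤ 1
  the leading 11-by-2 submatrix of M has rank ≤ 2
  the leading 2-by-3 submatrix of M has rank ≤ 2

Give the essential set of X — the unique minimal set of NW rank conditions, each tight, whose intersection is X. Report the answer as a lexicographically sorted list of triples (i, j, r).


The tightest implied rank at each (i,j), from the 31 conditions:

  row 1: 1, 1, 1, 1, 1, 1, 1, 1, 1, 1, 1
  row 2: 1, 1, 1, 1, 1, 1, 1, 1, 1, 2, 2
  row 3: 1, 1, 1, 1, 1, 2, 2, 2, 2, 3, 3
  row 4: 1, 1, 1, 1, 1, 2, 2, 2, 2, 3, 4
  row 5: 1, 1, 1, 1, 1, 2, 3, 3, 3, 4, 5
  row 6: 1, 1, 1, 1, 1, 2, 3, 4, 4, 5, 6
  row 7: 1, 1, 2, 2, 2, 3, 4, 5, 5, 6, 7
  row 8: 1, 1, 2, 2, 2, 3, 4, 5, 6, 7, 8
  row 9: 1, 1, 2, 3, 3, 4, 5, 6, 7, 8, 9
  row 10: 1, 1, 2, 3, 4, 5, 6, 7, 8, 9, 10
  row 11: 1, 2, 3, 4, 5, 6, 7, 8, 9, 10, 11

reading off 1-entries of Δ²R: w = (1, 10, 6, 11, 7, 8, 3, 9, 4, 5, 2).

|D(w)|=33, |Ess(w)|=5:

[(2, 9, 1), (4, 9, 2), (6, 5, 1), (8, 5, 2), (10, 2, 1)]


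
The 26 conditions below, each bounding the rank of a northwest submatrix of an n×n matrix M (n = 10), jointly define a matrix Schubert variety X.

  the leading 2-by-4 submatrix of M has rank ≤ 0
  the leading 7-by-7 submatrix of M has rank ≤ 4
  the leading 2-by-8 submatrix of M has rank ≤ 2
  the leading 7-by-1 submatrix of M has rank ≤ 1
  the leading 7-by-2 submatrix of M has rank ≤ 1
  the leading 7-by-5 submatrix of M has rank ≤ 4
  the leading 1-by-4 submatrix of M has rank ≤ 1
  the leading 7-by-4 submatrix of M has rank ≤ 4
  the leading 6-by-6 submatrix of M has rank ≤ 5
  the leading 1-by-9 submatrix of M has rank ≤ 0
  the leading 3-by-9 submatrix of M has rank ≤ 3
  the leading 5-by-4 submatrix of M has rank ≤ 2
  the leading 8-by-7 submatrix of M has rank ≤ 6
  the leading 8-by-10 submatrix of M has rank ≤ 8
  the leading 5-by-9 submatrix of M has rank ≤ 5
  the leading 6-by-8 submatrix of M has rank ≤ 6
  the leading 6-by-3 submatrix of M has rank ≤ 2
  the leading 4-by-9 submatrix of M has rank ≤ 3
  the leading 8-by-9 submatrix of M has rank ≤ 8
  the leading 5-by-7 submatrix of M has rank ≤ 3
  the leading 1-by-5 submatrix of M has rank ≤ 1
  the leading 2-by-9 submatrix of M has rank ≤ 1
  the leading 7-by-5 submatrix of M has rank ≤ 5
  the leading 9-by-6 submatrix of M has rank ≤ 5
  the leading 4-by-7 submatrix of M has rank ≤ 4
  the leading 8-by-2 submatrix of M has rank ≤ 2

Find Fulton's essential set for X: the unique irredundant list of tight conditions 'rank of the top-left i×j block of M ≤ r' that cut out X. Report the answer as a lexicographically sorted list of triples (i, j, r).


Propagating the 26 rank bounds to every northwest block:

  row 1: 0 | 0 | 0 | 0 | 0 | 0 | 0 | 0 | 0 | 1
  row 2: 0 | 0 | 0 | 0 | 1 | 1 | 1 | 1 | 1 | 2
  row 3: 1 | 1 | 1 | 1 | 2 | 2 | 2 | 2 | 2 | 3
  row 4: 1 | 1 | 2 | 2 | 3 | 3 | 3 | 3 | 3 | 4
  row 5: 1 | 1 | 2 | 2 | 3 | 3 | 3 | 4 | 4 | 5
  row 6: 1 | 1 | 2 | 3 | 4 | 4 | 4 | 5 | 5 | 6
  row 7: 1 | 1 | 2 | 3 | 4 | 4 | 4 | 5 | 6 | 7
  row 8: 1 | 2 | 3 | 4 | 5 | 5 | 5 | 6 | 7 | 8
  row 9: 1 | 2 | 3 | 4 | 5 | 5 | 6 | 7 | 8 | 9
  row 10: 1 | 2 | 3 | 4 | 5 | 6 | 7 | 8 | 9 | 10

giving w = (10, 5, 1, 3, 8, 4, 9, 2, 7, 6) via Δ²R.

ℓ(w)=23; the 7 essential cells (i,j,r):

[(1, 9, 0), (2, 4, 0), (5, 4, 2), (5, 7, 3), (7, 2, 1), (7, 7, 4), (9, 6, 5)]


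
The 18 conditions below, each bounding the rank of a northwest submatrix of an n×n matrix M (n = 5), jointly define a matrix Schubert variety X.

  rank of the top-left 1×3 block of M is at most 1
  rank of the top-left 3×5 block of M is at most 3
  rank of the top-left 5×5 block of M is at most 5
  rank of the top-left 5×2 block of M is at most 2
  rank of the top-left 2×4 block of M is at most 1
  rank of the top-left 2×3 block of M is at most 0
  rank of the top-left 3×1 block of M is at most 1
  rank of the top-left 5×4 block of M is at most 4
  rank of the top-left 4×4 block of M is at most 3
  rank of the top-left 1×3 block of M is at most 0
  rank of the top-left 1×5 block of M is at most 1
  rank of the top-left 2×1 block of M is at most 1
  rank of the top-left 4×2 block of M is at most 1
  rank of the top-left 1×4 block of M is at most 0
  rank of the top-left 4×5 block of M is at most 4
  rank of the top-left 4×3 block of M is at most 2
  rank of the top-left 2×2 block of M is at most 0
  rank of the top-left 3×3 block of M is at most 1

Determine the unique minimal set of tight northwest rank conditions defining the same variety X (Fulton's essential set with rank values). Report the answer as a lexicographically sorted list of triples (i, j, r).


Recovering R(i,j) via the rank-extension bound from the 18 conditions:

  R[1]: 0, 0, 0, 0, 1
  R[2]: 0, 0, 0, 1, 2
  R[3]: 1, 1, 1, 2, 3
  R[4]: 1, 1, 2, 3, 4
  R[5]: 1, 2, 3, 4, 5

reading off 1-entries of Δ²R: w = (5, 4, 1, 3, 2).

3 SE-corners of the 8-cell Rothe diagram give Ess(w):

[(1, 4, 0), (2, 3, 0), (4, 2, 1)]


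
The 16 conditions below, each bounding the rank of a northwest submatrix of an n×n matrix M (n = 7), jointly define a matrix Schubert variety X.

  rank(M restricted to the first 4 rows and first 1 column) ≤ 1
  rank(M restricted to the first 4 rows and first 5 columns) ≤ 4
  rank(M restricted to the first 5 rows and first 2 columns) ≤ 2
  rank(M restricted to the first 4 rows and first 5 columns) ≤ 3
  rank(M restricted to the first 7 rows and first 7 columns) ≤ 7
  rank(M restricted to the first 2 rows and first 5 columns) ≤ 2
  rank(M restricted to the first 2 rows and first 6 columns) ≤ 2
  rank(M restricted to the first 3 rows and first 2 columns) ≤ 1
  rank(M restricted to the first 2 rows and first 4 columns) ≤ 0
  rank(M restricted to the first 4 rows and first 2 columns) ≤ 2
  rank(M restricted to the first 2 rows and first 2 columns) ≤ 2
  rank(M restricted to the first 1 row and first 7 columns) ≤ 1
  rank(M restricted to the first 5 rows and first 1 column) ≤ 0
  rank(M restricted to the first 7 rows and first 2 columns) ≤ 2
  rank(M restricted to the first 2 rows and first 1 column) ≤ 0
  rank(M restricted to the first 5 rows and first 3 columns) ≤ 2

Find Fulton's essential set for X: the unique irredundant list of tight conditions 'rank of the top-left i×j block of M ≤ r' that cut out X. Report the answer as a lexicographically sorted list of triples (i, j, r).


Propagating the 16 rank bounds to every northwest block:

  0 0 0 0 1 1 1
  0 0 0 0 1 2 2
  0 1 1 1 2 3 3
  0 1 2 2 3 4 4
  0 1 2 3 4 5 5
  1 2 3 4 5 6 6
  1 2 3 4 5 6 7

giving w = (5, 6, 2, 3, 4, 1, 7) via Δ²R.

|D(w)|=11, |Ess(w)|=2:

[(2, 4, 0), (5, 1, 0)]


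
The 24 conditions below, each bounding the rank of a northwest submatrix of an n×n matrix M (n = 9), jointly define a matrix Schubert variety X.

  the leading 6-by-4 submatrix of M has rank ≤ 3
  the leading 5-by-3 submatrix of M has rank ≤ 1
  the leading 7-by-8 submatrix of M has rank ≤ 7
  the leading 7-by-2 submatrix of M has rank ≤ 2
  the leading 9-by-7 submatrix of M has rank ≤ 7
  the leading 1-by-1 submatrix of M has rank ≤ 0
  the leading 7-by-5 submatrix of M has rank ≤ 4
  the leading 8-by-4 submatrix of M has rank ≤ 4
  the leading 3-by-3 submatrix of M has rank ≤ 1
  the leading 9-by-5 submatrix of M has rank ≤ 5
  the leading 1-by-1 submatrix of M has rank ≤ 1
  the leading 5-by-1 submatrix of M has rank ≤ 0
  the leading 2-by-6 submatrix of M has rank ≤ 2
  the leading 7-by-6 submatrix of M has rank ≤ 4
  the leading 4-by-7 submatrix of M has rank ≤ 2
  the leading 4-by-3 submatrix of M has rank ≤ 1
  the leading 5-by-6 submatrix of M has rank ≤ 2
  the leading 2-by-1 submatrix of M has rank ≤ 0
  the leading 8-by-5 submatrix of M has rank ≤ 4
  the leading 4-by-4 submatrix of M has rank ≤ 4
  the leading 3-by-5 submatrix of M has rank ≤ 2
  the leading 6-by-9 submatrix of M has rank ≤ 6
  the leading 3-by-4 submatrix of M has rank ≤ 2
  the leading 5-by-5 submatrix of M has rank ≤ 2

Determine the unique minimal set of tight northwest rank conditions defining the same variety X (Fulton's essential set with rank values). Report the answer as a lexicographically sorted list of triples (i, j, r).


Propagating the 24 rank bounds to every northwest block:

  0  1  1  1  1  1  1  1  1
  0  1  1  2  2  2  2  2  2
  0  1  1  2  2  2  2  3  3
  0  1  1  2  2  2  2  3  4
  0  1  1  2  2  2  3  4  5
  1  2  2  3  3  3  4  5  6
  1  2  3  4  4  4  5  6  7
  1  2  3  4  4  5  6  7  8
  1  2  3  4  5  6  7  8  9

so w = (2, 4, 8, 9, 7, 1, 3, 6, 5).

ℓ(w)=18; the 5 essential cells (i,j,r):

[(4, 7, 2), (5, 1, 0), (5, 3, 1), (5, 6, 2), (8, 5, 4)]


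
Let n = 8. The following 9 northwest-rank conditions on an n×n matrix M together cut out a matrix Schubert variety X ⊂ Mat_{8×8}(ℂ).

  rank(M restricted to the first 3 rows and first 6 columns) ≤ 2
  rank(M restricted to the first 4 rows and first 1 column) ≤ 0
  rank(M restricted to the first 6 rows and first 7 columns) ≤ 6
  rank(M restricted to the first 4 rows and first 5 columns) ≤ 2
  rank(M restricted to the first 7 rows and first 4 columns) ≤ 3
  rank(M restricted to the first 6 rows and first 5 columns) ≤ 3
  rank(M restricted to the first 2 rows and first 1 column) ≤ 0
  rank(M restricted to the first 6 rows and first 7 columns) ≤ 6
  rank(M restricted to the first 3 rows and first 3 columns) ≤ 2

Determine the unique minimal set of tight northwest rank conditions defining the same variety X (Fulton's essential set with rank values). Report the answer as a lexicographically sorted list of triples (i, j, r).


Propagating the 9 rank bounds to every northwest block:

  row 1: 0, 1, 1, 1, 1, 1, 1, 1
  row 2: 0, 1, 2, 2, 2, 2, 2, 2
  row 3: 0, 1, 2, 2, 2, 2, 3, 3
  row 4: 0, 1, 2, 2, 2, 3, 4, 4
  row 5: 1, 2, 3, 3, 3, 4, 5, 5
  row 6: 1, 2, 3, 3, 3, 4, 5, 6
  row 7: 1, 2, 3, 3, 4, 5, 6, 7
  row 8: 1, 2, 3, 4, 5, 6, 7, 8

reading off 1-entries of Δ²R: w = (2, 3, 7, 6, 1, 8, 5, 4).

Fulton essential set (5 of the 12 Rothe cells):

[(3, 6, 2), (4, 1, 0), (4, 5, 2), (6, 5, 3), (7, 4, 3)]


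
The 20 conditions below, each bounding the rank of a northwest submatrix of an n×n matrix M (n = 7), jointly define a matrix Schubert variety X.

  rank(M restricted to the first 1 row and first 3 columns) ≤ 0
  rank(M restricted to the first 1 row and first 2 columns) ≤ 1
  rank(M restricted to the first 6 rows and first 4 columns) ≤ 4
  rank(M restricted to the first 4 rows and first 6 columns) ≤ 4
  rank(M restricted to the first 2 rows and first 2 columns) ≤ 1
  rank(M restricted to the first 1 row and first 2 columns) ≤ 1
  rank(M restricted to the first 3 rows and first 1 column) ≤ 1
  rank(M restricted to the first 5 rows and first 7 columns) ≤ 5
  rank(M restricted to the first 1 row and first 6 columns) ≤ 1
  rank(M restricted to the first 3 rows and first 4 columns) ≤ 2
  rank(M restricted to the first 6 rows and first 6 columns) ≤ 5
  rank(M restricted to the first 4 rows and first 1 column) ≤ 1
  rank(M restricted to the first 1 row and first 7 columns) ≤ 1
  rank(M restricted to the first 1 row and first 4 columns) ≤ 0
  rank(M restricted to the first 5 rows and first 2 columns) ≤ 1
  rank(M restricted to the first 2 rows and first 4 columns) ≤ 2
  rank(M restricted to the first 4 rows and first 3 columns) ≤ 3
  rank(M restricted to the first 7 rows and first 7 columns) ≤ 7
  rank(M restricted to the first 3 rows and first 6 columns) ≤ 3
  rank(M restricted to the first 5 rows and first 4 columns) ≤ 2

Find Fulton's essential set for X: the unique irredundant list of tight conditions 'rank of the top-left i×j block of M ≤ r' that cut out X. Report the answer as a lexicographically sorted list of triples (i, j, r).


Rank table r_w(7×7) implied by the 20 constraints:

  i=1: 0 | 0 | 0 | 0 | 1 | 1 | 1
  i=2: 1 | 1 | 1 | 1 | 2 | 2 | 2
  i=3: 1 | 1 | 2 | 2 | 3 | 3 | 3
  i=4: 1 | 1 | 2 | 2 | 3 | 4 | 4
  i=5: 1 | 1 | 2 | 2 | 3 | 4 | 5
  i=6: 1 | 2 | 3 | 3 | 4 | 5 | 6
  i=7: 1 | 2 | 3 | 4 | 5 | 6 | 7

second differences of R give the permutation w = (5, 1, 3, 6, 7, 2, 4).

ℓ(w)=9; the 3 essential cells (i,j,r):

[(1, 4, 0), (5, 2, 1), (5, 4, 2)]


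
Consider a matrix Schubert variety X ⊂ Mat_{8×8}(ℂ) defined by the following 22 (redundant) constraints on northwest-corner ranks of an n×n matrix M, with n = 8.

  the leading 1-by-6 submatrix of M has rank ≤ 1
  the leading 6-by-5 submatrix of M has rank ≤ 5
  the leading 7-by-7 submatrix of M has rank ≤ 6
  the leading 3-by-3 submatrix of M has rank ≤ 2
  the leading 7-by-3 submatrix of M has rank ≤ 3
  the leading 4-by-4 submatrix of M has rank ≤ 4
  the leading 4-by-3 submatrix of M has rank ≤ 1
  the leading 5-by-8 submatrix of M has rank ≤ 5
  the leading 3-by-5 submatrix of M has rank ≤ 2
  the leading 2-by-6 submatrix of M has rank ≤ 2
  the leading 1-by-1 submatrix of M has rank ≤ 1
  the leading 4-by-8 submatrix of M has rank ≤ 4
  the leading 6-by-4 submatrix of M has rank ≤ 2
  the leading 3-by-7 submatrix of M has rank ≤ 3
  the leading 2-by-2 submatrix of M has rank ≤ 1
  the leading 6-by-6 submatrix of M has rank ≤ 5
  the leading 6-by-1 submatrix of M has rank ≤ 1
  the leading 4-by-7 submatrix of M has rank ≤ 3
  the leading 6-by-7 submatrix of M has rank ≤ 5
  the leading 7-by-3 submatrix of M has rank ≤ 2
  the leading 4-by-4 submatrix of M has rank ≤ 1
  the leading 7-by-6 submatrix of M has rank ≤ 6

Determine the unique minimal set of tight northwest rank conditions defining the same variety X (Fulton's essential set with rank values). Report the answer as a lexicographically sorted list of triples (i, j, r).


Recovering R(i,j) via the rank-extension bound from the 22 conditions:

  row 1: 1, 1, 1, 1, 1, 1, 1, 1
  row 2: 1, 1, 1, 1, 2, 2, 2, 2
  row 3: 1, 1, 1, 1, 2, 3, 3, 3
  row 4: 1, 1, 1, 1, 2, 3, 3, 4
  row 5: 1, 2, 2, 2, 3, 4, 4, 5
  row 6: 1, 2, 2, 2, 3, 4, 5, 6
  row 7: 1, 2, 2, 3, 4, 5, 6, 7
  row 8: 1, 2, 3, 4, 5, 6, 7, 8

so w = (1, 5, 6, 8, 2, 7, 4, 3).

ℓ(w)=13; the 4 essential cells (i,j,r):

[(4, 4, 1), (4, 7, 3), (6, 4, 2), (7, 3, 2)]


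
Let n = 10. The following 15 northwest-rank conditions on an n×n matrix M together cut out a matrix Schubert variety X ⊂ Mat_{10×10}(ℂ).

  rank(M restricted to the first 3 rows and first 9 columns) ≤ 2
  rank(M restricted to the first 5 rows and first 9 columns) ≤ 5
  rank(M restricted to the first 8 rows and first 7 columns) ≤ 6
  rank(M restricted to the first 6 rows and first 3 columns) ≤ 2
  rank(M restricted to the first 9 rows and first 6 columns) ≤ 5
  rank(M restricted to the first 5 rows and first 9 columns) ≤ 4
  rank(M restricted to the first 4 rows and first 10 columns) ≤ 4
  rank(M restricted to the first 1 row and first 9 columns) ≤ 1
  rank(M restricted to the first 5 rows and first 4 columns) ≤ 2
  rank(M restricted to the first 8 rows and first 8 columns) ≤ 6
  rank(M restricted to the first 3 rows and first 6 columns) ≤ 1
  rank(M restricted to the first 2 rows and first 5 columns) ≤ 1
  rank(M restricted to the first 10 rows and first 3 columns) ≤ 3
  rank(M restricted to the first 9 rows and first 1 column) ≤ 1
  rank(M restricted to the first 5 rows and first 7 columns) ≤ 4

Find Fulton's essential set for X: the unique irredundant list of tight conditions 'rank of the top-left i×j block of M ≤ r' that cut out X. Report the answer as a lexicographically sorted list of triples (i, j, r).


The tightest implied rank at each (i,j), from the 15 conditions:

  R[1]: 1, 1, 1, 1, 1, 1, 1, 1, 1, 1
  R[2]: 1, 1, 1, 1, 1, 1, 2, 2, 2, 2
  R[3]: 1, 1, 1, 1, 1, 1, 2, 2, 2, 3
  R[4]: 1, 2, 2, 2, 2, 2, 3, 3, 3, 4
  R[5]: 1, 2, 2, 2, 3, 3, 4, 4, 4, 5
  R[6]: 1, 2, 2, 3, 4, 4, 5, 5, 5, 6
  R[7]: 1, 2, 3, 4, 5, 5, 6, 6, 6, 7
  R[8]: 1, 2, 3, 4, 5, 5, 6, 6, 7, 8
  R[9]: 1, 2, 3, 4, 5, 5, 6, 7, 8, 9
  R[10]: 1, 2, 3, 4, 5, 6, 7, 8, 9, 10

the unique w with this rank table is (1, 7, 10, 2, 5, 4, 3, 9, 8, 6).

Rothe diagram D(w) (18 cells), 6 SE-corners (essential conditions):

[(3, 6, 1), (3, 9, 2), (5, 4, 2), (6, 3, 2), (8, 8, 6), (9, 6, 5)]


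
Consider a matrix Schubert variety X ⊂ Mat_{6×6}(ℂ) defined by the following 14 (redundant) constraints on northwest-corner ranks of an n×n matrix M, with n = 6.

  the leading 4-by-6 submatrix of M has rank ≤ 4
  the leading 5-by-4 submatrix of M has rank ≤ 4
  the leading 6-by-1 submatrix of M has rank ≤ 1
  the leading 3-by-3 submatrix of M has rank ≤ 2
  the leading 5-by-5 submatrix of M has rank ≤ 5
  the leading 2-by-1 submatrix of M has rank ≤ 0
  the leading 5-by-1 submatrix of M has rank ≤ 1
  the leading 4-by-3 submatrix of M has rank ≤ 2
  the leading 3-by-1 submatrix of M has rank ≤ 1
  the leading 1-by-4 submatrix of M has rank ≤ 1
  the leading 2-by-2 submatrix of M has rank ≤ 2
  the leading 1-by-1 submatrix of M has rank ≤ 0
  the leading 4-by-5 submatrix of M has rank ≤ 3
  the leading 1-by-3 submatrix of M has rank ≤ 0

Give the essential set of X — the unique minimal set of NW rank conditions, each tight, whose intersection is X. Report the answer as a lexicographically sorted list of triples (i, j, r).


Propagating the 14 rank bounds to every northwest block:

  R[1]: 0  0  0  1  1  1
  R[2]: 0  1  1  2  2  2
  R[3]: 1  2  2  3  3  3
  R[4]: 1  2  2  3  3  4
  R[5]: 1  2  3  4  4  5
  R[6]: 1  2  3  4  5  6

reading off 1-entries of Δ²R: w = (4, 2, 1, 6, 3, 5).

4 SE-corners of the 6-cell Rothe diagram give Ess(w):

[(1, 3, 0), (2, 1, 0), (4, 3, 2), (4, 5, 3)]
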